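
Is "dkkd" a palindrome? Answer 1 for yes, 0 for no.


Input: dkkd
Reversed: dkkd
  Compare pos 0 ('d') with pos 3 ('d'): match
  Compare pos 1 ('k') with pos 2 ('k'): match
Result: palindrome

1


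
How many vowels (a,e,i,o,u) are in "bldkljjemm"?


Input: bldkljjemm
Checking each character:
  'b' at position 0: consonant
  'l' at position 1: consonant
  'd' at position 2: consonant
  'k' at position 3: consonant
  'l' at position 4: consonant
  'j' at position 5: consonant
  'j' at position 6: consonant
  'e' at position 7: vowel (running total: 1)
  'm' at position 8: consonant
  'm' at position 9: consonant
Total vowels: 1

1


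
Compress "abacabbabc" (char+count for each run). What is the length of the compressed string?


Input: abacabbabc
Runs:
  'a' x 1 => "a1"
  'b' x 1 => "b1"
  'a' x 1 => "a1"
  'c' x 1 => "c1"
  'a' x 1 => "a1"
  'b' x 2 => "b2"
  'a' x 1 => "a1"
  'b' x 1 => "b1"
  'c' x 1 => "c1"
Compressed: "a1b1a1c1a1b2a1b1c1"
Compressed length: 18

18


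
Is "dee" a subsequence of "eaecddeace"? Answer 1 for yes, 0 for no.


Check if "dee" is a subsequence of "eaecddeace"
Greedy scan:
  Position 0 ('e'): no match needed
  Position 1 ('a'): no match needed
  Position 2 ('e'): no match needed
  Position 3 ('c'): no match needed
  Position 4 ('d'): matches sub[0] = 'd'
  Position 5 ('d'): no match needed
  Position 6 ('e'): matches sub[1] = 'e'
  Position 7 ('a'): no match needed
  Position 8 ('c'): no match needed
  Position 9 ('e'): matches sub[2] = 'e'
All 3 characters matched => is a subsequence

1


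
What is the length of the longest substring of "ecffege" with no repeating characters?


Input: "ecffege"
Sliding window (track last position of each char):
  Position 0 ('e'): window [0,0] length 1 -- new best
  Position 1 ('c'): window [0,1] length 2 -- new best
  Position 2 ('f'): window [0,2] length 3 -- new best
  Position 3 ('f'): repeat (last at 2), move window start to 3
  Position 3 ('f'): window [3,3] length 1
  Position 4 ('e'): window [3,4] length 2
  Position 5 ('g'): window [3,5] length 3
  Position 6 ('e'): repeat (last at 4), move window start to 5
  Position 6 ('e'): window [5,6] length 2
Longest substring with no repeats: "ecf" with length 3

3


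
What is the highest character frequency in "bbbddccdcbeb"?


Input: bbbddccdcbeb
Character counts:
  'b': 5
  'c': 3
  'd': 3
  'e': 1
Maximum frequency: 5

5


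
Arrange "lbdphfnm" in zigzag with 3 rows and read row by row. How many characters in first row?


Zigzag "lbdphfnm" into 3 rows:
Placing characters:
  'l' => row 0
  'b' => row 1
  'd' => row 2
  'p' => row 1
  'h' => row 0
  'f' => row 1
  'n' => row 2
  'm' => row 1
Rows:
  Row 0: "lh"
  Row 1: "bpfm"
  Row 2: "dn"
First row length: 2

2


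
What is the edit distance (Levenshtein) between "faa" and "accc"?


Computing edit distance: "faa" -> "accc"
DP table:
           a    c    c    c
      0    1    2    3    4
  f   1    1    2    3    4
  a   2    1    2    3    4
  a   3    2    2    3    4
Edit distance = dp[3][4] = 4

4


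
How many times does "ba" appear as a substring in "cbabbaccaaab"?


Searching for "ba" in "cbabbaccaaab"
Scanning each position:
  Position 0: "cb" => no
  Position 1: "ba" => MATCH
  Position 2: "ab" => no
  Position 3: "bb" => no
  Position 4: "ba" => MATCH
  Position 5: "ac" => no
  Position 6: "cc" => no
  Position 7: "ca" => no
  Position 8: "aa" => no
  Position 9: "aa" => no
  Position 10: "ab" => no
Total occurrences: 2

2


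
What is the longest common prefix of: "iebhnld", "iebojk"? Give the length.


Words: iebhnld, iebojk
  Position 0: all 'i' => match
  Position 1: all 'e' => match
  Position 2: all 'b' => match
  Position 3: ('h', 'o') => mismatch, stop
LCP = "ieb" (length 3)

3


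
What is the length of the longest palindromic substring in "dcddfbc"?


Input: "dcddfbc"
Checking substrings for palindromes:
  [0:3] "dcd" (len 3) => palindrome
  [2:4] "dd" (len 2) => palindrome
Longest palindromic substring: "dcd" with length 3

3


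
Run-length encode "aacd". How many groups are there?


Input: aacd
Scanning for consecutive runs:
  Group 1: 'a' x 2 (positions 0-1)
  Group 2: 'c' x 1 (positions 2-2)
  Group 3: 'd' x 1 (positions 3-3)
Total groups: 3

3


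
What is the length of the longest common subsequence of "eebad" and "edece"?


LCS of "eebad" and "edece"
DP table:
           e    d    e    c    e
      0    0    0    0    0    0
  e   0    1    1    1    1    1
  e   0    1    1    2    2    2
  b   0    1    1    2    2    2
  a   0    1    1    2    2    2
  d   0    1    2    2    2    2
LCS length = dp[5][5] = 2

2


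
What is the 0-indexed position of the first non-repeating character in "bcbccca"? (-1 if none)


Input: bcbccca
Character frequencies:
  'a': 1
  'b': 2
  'c': 4
Scanning left to right for freq == 1:
  Position 0 ('b'): freq=2, skip
  Position 1 ('c'): freq=4, skip
  Position 2 ('b'): freq=2, skip
  Position 3 ('c'): freq=4, skip
  Position 4 ('c'): freq=4, skip
  Position 5 ('c'): freq=4, skip
  Position 6 ('a'): unique! => answer = 6

6


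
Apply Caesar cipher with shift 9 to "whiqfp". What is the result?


Caesar cipher: shift "whiqfp" by 9
  'w' (pos 22) + 9 = pos 5 = 'f'
  'h' (pos 7) + 9 = pos 16 = 'q'
  'i' (pos 8) + 9 = pos 17 = 'r'
  'q' (pos 16) + 9 = pos 25 = 'z'
  'f' (pos 5) + 9 = pos 14 = 'o'
  'p' (pos 15) + 9 = pos 24 = 'y'
Result: fqrzoy

fqrzoy


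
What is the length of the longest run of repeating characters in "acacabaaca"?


Input: "acacabaaca"
Scanning for longest run:
  Position 1 ('c'): new char, reset run to 1
  Position 2 ('a'): new char, reset run to 1
  Position 3 ('c'): new char, reset run to 1
  Position 4 ('a'): new char, reset run to 1
  Position 5 ('b'): new char, reset run to 1
  Position 6 ('a'): new char, reset run to 1
  Position 7 ('a'): continues run of 'a', length=2
  Position 8 ('c'): new char, reset run to 1
  Position 9 ('a'): new char, reset run to 1
Longest run: 'a' with length 2

2


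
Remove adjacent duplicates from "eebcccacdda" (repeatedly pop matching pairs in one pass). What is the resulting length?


Input: eebcccacdda
Stack-based adjacent duplicate removal:
  Read 'e': push. Stack: e
  Read 'e': matches stack top 'e' => pop. Stack: (empty)
  Read 'b': push. Stack: b
  Read 'c': push. Stack: bc
  Read 'c': matches stack top 'c' => pop. Stack: b
  Read 'c': push. Stack: bc
  Read 'a': push. Stack: bca
  Read 'c': push. Stack: bcac
  Read 'd': push. Stack: bcacd
  Read 'd': matches stack top 'd' => pop. Stack: bcac
  Read 'a': push. Stack: bcaca
Final stack: "bcaca" (length 5)

5


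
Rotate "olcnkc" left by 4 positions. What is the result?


Input: "olcnkc", rotate left by 4
First 4 characters: "olcn"
Remaining characters: "kc"
Concatenate remaining + first: "kc" + "olcn" = "kcolcn"

kcolcn


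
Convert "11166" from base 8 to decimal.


Input: "11166" in base 8
Positional expansion:
  Digit '1' (value 1) x 8^4 = 4096
  Digit '1' (value 1) x 8^3 = 512
  Digit '1' (value 1) x 8^2 = 64
  Digit '6' (value 6) x 8^1 = 48
  Digit '6' (value 6) x 8^0 = 6
Sum = 4726

4726


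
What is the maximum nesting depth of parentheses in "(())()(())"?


Input: "(())()(())"
Tracking depth:
  Position 0 '(': depth becomes 1
  Position 1 '(': depth becomes 2
  Position 2 ')': depth becomes 1
  Position 3 ')': depth becomes 0
  Position 4 '(': depth becomes 1
  Position 5 ')': depth becomes 0
  Position 6 '(': depth becomes 1
  Position 7 '(': depth becomes 2
  Position 8 ')': depth becomes 1
  Position 9 ')': depth becomes 0
Maximum depth reached: 2

2


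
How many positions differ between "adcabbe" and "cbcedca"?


Comparing "adcabbe" and "cbcedca" position by position:
  Position 0: 'a' vs 'c' => DIFFER
  Position 1: 'd' vs 'b' => DIFFER
  Position 2: 'c' vs 'c' => same
  Position 3: 'a' vs 'e' => DIFFER
  Position 4: 'b' vs 'd' => DIFFER
  Position 5: 'b' vs 'c' => DIFFER
  Position 6: 'e' vs 'a' => DIFFER
Positions that differ: 6

6


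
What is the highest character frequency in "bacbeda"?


Input: bacbeda
Character counts:
  'a': 2
  'b': 2
  'c': 1
  'd': 1
  'e': 1
Maximum frequency: 2

2


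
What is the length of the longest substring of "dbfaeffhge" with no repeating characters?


Input: "dbfaeffhge"
Sliding window (track last position of each char):
  Position 0 ('d'): window [0,0] length 1 -- new best
  Position 1 ('b'): window [0,1] length 2 -- new best
  Position 2 ('f'): window [0,2] length 3 -- new best
  Position 3 ('a'): window [0,3] length 4 -- new best
  Position 4 ('e'): window [0,4] length 5 -- new best
  Position 5 ('f'): repeat (last at 2), move window start to 3
  Position 5 ('f'): window [3,5] length 3
  Position 6 ('f'): repeat (last at 5), move window start to 6
  Position 6 ('f'): window [6,6] length 1
  Position 7 ('h'): window [6,7] length 2
  Position 8 ('g'): window [6,8] length 3
  Position 9 ('e'): window [6,9] length 4
Longest substring with no repeats: "dbfae" with length 5

5


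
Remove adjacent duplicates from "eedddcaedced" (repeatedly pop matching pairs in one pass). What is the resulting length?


Input: eedddcaedced
Stack-based adjacent duplicate removal:
  Read 'e': push. Stack: e
  Read 'e': matches stack top 'e' => pop. Stack: (empty)
  Read 'd': push. Stack: d
  Read 'd': matches stack top 'd' => pop. Stack: (empty)
  Read 'd': push. Stack: d
  Read 'c': push. Stack: dc
  Read 'a': push. Stack: dca
  Read 'e': push. Stack: dcae
  Read 'd': push. Stack: dcaed
  Read 'c': push. Stack: dcaedc
  Read 'e': push. Stack: dcaedce
  Read 'd': push. Stack: dcaedced
Final stack: "dcaedced" (length 8)

8


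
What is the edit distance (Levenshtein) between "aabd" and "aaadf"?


Computing edit distance: "aabd" -> "aaadf"
DP table:
           a    a    a    d    f
      0    1    2    3    4    5
  a   1    0    1    2    3    4
  a   2    1    0    1    2    3
  b   3    2    1    1    2    3
  d   4    3    2    2    1    2
Edit distance = dp[4][5] = 2

2


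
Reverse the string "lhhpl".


Input: lhhpl
Reading characters right to left:
  Position 4: 'l'
  Position 3: 'p'
  Position 2: 'h'
  Position 1: 'h'
  Position 0: 'l'
Reversed: lphhl

lphhl


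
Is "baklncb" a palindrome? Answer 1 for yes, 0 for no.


Input: baklncb
Reversed: bcnlkab
  Compare pos 0 ('b') with pos 6 ('b'): match
  Compare pos 1 ('a') with pos 5 ('c'): MISMATCH
  Compare pos 2 ('k') with pos 4 ('n'): MISMATCH
Result: not a palindrome

0


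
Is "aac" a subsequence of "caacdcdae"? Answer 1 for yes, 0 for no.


Check if "aac" is a subsequence of "caacdcdae"
Greedy scan:
  Position 0 ('c'): no match needed
  Position 1 ('a'): matches sub[0] = 'a'
  Position 2 ('a'): matches sub[1] = 'a'
  Position 3 ('c'): matches sub[2] = 'c'
  Position 4 ('d'): no match needed
  Position 5 ('c'): no match needed
  Position 6 ('d'): no match needed
  Position 7 ('a'): no match needed
  Position 8 ('e'): no match needed
All 3 characters matched => is a subsequence

1


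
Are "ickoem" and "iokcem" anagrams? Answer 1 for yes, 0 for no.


Strings: "ickoem", "iokcem"
Sorted first:  ceikmo
Sorted second: ceikmo
Sorted forms match => anagrams

1


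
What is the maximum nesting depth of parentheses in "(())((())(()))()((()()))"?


Input: "(())((())(()))()((()()))"
Tracking depth:
  Position 0 '(': depth becomes 1
  Position 1 '(': depth becomes 2
  Position 2 ')': depth becomes 1
  Position 3 ')': depth becomes 0
  Position 4 '(': depth becomes 1
  Position 5 '(': depth becomes 2
  Position 6 '(': depth becomes 3
  Position 7 ')': depth becomes 2
  Position 8 ')': depth becomes 1
  Position 9 '(': depth becomes 2
  Position 10 '(': depth becomes 3
  Position 11 ')': depth becomes 2
  Position 12 ')': depth becomes 1
  Position 13 ')': depth becomes 0
  Position 14 '(': depth becomes 1
  Position 15 ')': depth becomes 0
  Position 16 '(': depth becomes 1
  Position 17 '(': depth becomes 2
  Position 18 '(': depth becomes 3
  Position 19 ')': depth becomes 2
  Position 20 '(': depth becomes 3
  Position 21 ')': depth becomes 2
  Position 22 ')': depth becomes 1
  Position 23 ')': depth becomes 0
Maximum depth reached: 3

3


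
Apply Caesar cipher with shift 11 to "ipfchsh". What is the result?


Caesar cipher: shift "ipfchsh" by 11
  'i' (pos 8) + 11 = pos 19 = 't'
  'p' (pos 15) + 11 = pos 0 = 'a'
  'f' (pos 5) + 11 = pos 16 = 'q'
  'c' (pos 2) + 11 = pos 13 = 'n'
  'h' (pos 7) + 11 = pos 18 = 's'
  's' (pos 18) + 11 = pos 3 = 'd'
  'h' (pos 7) + 11 = pos 18 = 's'
Result: taqnsds

taqnsds


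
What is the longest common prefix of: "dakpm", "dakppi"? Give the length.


Words: dakpm, dakppi
  Position 0: all 'd' => match
  Position 1: all 'a' => match
  Position 2: all 'k' => match
  Position 3: all 'p' => match
  Position 4: ('m', 'p') => mismatch, stop
LCP = "dakp" (length 4)

4


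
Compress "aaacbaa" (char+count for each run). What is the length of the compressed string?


Input: aaacbaa
Runs:
  'a' x 3 => "a3"
  'c' x 1 => "c1"
  'b' x 1 => "b1"
  'a' x 2 => "a2"
Compressed: "a3c1b1a2"
Compressed length: 8

8


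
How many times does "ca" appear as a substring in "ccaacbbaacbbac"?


Searching for "ca" in "ccaacbbaacbbac"
Scanning each position:
  Position 0: "cc" => no
  Position 1: "ca" => MATCH
  Position 2: "aa" => no
  Position 3: "ac" => no
  Position 4: "cb" => no
  Position 5: "bb" => no
  Position 6: "ba" => no
  Position 7: "aa" => no
  Position 8: "ac" => no
  Position 9: "cb" => no
  Position 10: "bb" => no
  Position 11: "ba" => no
  Position 12: "ac" => no
Total occurrences: 1

1


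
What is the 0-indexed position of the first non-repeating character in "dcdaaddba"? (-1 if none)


Input: dcdaaddba
Character frequencies:
  'a': 3
  'b': 1
  'c': 1
  'd': 4
Scanning left to right for freq == 1:
  Position 0 ('d'): freq=4, skip
  Position 1 ('c'): unique! => answer = 1

1


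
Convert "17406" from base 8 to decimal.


Input: "17406" in base 8
Positional expansion:
  Digit '1' (value 1) x 8^4 = 4096
  Digit '7' (value 7) x 8^3 = 3584
  Digit '4' (value 4) x 8^2 = 256
  Digit '0' (value 0) x 8^1 = 0
  Digit '6' (value 6) x 8^0 = 6
Sum = 7942

7942


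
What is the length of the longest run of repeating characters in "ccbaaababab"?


Input: "ccbaaababab"
Scanning for longest run:
  Position 1 ('c'): continues run of 'c', length=2
  Position 2 ('b'): new char, reset run to 1
  Position 3 ('a'): new char, reset run to 1
  Position 4 ('a'): continues run of 'a', length=2
  Position 5 ('a'): continues run of 'a', length=3
  Position 6 ('b'): new char, reset run to 1
  Position 7 ('a'): new char, reset run to 1
  Position 8 ('b'): new char, reset run to 1
  Position 9 ('a'): new char, reset run to 1
  Position 10 ('b'): new char, reset run to 1
Longest run: 'a' with length 3

3


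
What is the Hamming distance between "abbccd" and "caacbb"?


Comparing "abbccd" and "caacbb" position by position:
  Position 0: 'a' vs 'c' => differ
  Position 1: 'b' vs 'a' => differ
  Position 2: 'b' vs 'a' => differ
  Position 3: 'c' vs 'c' => same
  Position 4: 'c' vs 'b' => differ
  Position 5: 'd' vs 'b' => differ
Total differences (Hamming distance): 5

5


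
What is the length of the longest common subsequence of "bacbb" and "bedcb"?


LCS of "bacbb" and "bedcb"
DP table:
           b    e    d    c    b
      0    0    0    0    0    0
  b   0    1    1    1    1    1
  a   0    1    1    1    1    1
  c   0    1    1    1    2    2
  b   0    1    1    1    2    3
  b   0    1    1    1    2    3
LCS length = dp[5][5] = 3

3


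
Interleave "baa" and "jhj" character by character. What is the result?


Interleaving "baa" and "jhj":
  Position 0: 'b' from first, 'j' from second => "bj"
  Position 1: 'a' from first, 'h' from second => "ah"
  Position 2: 'a' from first, 'j' from second => "aj"
Result: bjahaj

bjahaj


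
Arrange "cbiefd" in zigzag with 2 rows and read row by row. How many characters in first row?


Zigzag "cbiefd" into 2 rows:
Placing characters:
  'c' => row 0
  'b' => row 1
  'i' => row 0
  'e' => row 1
  'f' => row 0
  'd' => row 1
Rows:
  Row 0: "cif"
  Row 1: "bed"
First row length: 3

3


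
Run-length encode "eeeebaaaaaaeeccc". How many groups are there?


Input: eeeebaaaaaaeeccc
Scanning for consecutive runs:
  Group 1: 'e' x 4 (positions 0-3)
  Group 2: 'b' x 1 (positions 4-4)
  Group 3: 'a' x 6 (positions 5-10)
  Group 4: 'e' x 2 (positions 11-12)
  Group 5: 'c' x 3 (positions 13-15)
Total groups: 5

5


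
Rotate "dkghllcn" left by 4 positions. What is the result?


Input: "dkghllcn", rotate left by 4
First 4 characters: "dkgh"
Remaining characters: "llcn"
Concatenate remaining + first: "llcn" + "dkgh" = "llcndkgh"

llcndkgh


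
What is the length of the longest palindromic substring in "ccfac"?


Input: "ccfac"
Checking substrings for palindromes:
  [0:2] "cc" (len 2) => palindrome
Longest palindromic substring: "cc" with length 2

2


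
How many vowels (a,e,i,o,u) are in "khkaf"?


Input: khkaf
Checking each character:
  'k' at position 0: consonant
  'h' at position 1: consonant
  'k' at position 2: consonant
  'a' at position 3: vowel (running total: 1)
  'f' at position 4: consonant
Total vowels: 1

1


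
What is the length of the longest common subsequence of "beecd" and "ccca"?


LCS of "beecd" and "ccca"
DP table:
           c    c    c    a
      0    0    0    0    0
  b   0    0    0    0    0
  e   0    0    0    0    0
  e   0    0    0    0    0
  c   0    1    1    1    1
  d   0    1    1    1    1
LCS length = dp[5][4] = 1

1


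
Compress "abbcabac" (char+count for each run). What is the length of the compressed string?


Input: abbcabac
Runs:
  'a' x 1 => "a1"
  'b' x 2 => "b2"
  'c' x 1 => "c1"
  'a' x 1 => "a1"
  'b' x 1 => "b1"
  'a' x 1 => "a1"
  'c' x 1 => "c1"
Compressed: "a1b2c1a1b1a1c1"
Compressed length: 14

14


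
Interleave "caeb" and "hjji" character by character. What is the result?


Interleaving "caeb" and "hjji":
  Position 0: 'c' from first, 'h' from second => "ch"
  Position 1: 'a' from first, 'j' from second => "aj"
  Position 2: 'e' from first, 'j' from second => "ej"
  Position 3: 'b' from first, 'i' from second => "bi"
Result: chajejbi

chajejbi


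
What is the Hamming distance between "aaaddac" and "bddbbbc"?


Comparing "aaaddac" and "bddbbbc" position by position:
  Position 0: 'a' vs 'b' => differ
  Position 1: 'a' vs 'd' => differ
  Position 2: 'a' vs 'd' => differ
  Position 3: 'd' vs 'b' => differ
  Position 4: 'd' vs 'b' => differ
  Position 5: 'a' vs 'b' => differ
  Position 6: 'c' vs 'c' => same
Total differences (Hamming distance): 6

6


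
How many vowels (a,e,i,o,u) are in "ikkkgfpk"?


Input: ikkkgfpk
Checking each character:
  'i' at position 0: vowel (running total: 1)
  'k' at position 1: consonant
  'k' at position 2: consonant
  'k' at position 3: consonant
  'g' at position 4: consonant
  'f' at position 5: consonant
  'p' at position 6: consonant
  'k' at position 7: consonant
Total vowels: 1

1


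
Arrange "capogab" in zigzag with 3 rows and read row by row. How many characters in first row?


Zigzag "capogab" into 3 rows:
Placing characters:
  'c' => row 0
  'a' => row 1
  'p' => row 2
  'o' => row 1
  'g' => row 0
  'a' => row 1
  'b' => row 2
Rows:
  Row 0: "cg"
  Row 1: "aoa"
  Row 2: "pb"
First row length: 2

2


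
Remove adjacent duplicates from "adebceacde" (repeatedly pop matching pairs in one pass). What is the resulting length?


Input: adebceacde
Stack-based adjacent duplicate removal:
  Read 'a': push. Stack: a
  Read 'd': push. Stack: ad
  Read 'e': push. Stack: ade
  Read 'b': push. Stack: adeb
  Read 'c': push. Stack: adebc
  Read 'e': push. Stack: adebce
  Read 'a': push. Stack: adebcea
  Read 'c': push. Stack: adebceac
  Read 'd': push. Stack: adebceacd
  Read 'e': push. Stack: adebceacde
Final stack: "adebceacde" (length 10)

10


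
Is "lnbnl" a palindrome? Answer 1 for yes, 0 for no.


Input: lnbnl
Reversed: lnbnl
  Compare pos 0 ('l') with pos 4 ('l'): match
  Compare pos 1 ('n') with pos 3 ('n'): match
Result: palindrome

1


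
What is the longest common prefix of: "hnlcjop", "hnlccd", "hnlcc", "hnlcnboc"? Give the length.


Words: hnlcjop, hnlccd, hnlcc, hnlcnboc
  Position 0: all 'h' => match
  Position 1: all 'n' => match
  Position 2: all 'l' => match
  Position 3: all 'c' => match
  Position 4: ('j', 'c', 'c', 'n') => mismatch, stop
LCP = "hnlc" (length 4)

4


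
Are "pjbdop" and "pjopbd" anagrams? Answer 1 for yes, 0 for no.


Strings: "pjbdop", "pjopbd"
Sorted first:  bdjopp
Sorted second: bdjopp
Sorted forms match => anagrams

1


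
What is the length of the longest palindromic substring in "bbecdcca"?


Input: "bbecdcca"
Checking substrings for palindromes:
  [3:6] "cdc" (len 3) => palindrome
  [0:2] "bb" (len 2) => palindrome
  [5:7] "cc" (len 2) => palindrome
Longest palindromic substring: "cdc" with length 3

3


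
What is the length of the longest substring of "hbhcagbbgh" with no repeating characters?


Input: "hbhcagbbgh"
Sliding window (track last position of each char):
  Position 0 ('h'): window [0,0] length 1 -- new best
  Position 1 ('b'): window [0,1] length 2 -- new best
  Position 2 ('h'): repeat (last at 0), move window start to 1
  Position 2 ('h'): window [1,2] length 2
  Position 3 ('c'): window [1,3] length 3 -- new best
  Position 4 ('a'): window [1,4] length 4 -- new best
  Position 5 ('g'): window [1,5] length 5 -- new best
  Position 6 ('b'): repeat (last at 1), move window start to 2
  Position 6 ('b'): window [2,6] length 5
  Position 7 ('b'): repeat (last at 6), move window start to 7
  Position 7 ('b'): window [7,7] length 1
  Position 8 ('g'): window [7,8] length 2
  Position 9 ('h'): window [7,9] length 3
Longest substring with no repeats: "bhcag" with length 5

5


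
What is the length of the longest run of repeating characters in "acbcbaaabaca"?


Input: "acbcbaaabaca"
Scanning for longest run:
  Position 1 ('c'): new char, reset run to 1
  Position 2 ('b'): new char, reset run to 1
  Position 3 ('c'): new char, reset run to 1
  Position 4 ('b'): new char, reset run to 1
  Position 5 ('a'): new char, reset run to 1
  Position 6 ('a'): continues run of 'a', length=2
  Position 7 ('a'): continues run of 'a', length=3
  Position 8 ('b'): new char, reset run to 1
  Position 9 ('a'): new char, reset run to 1
  Position 10 ('c'): new char, reset run to 1
  Position 11 ('a'): new char, reset run to 1
Longest run: 'a' with length 3

3


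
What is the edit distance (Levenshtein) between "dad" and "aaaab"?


Computing edit distance: "dad" -> "aaaab"
DP table:
           a    a    a    a    b
      0    1    2    3    4    5
  d   1    1    2    3    4    5
  a   2    1    1    2    3    4
  d   3    2    2    2    3    4
Edit distance = dp[3][5] = 4

4


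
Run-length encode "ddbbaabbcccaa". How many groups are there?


Input: ddbbaabbcccaa
Scanning for consecutive runs:
  Group 1: 'd' x 2 (positions 0-1)
  Group 2: 'b' x 2 (positions 2-3)
  Group 3: 'a' x 2 (positions 4-5)
  Group 4: 'b' x 2 (positions 6-7)
  Group 5: 'c' x 3 (positions 8-10)
  Group 6: 'a' x 2 (positions 11-12)
Total groups: 6

6


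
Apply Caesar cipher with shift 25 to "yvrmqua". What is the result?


Caesar cipher: shift "yvrmqua" by 25
  'y' (pos 24) + 25 = pos 23 = 'x'
  'v' (pos 21) + 25 = pos 20 = 'u'
  'r' (pos 17) + 25 = pos 16 = 'q'
  'm' (pos 12) + 25 = pos 11 = 'l'
  'q' (pos 16) + 25 = pos 15 = 'p'
  'u' (pos 20) + 25 = pos 19 = 't'
  'a' (pos 0) + 25 = pos 25 = 'z'
Result: xuqlptz

xuqlptz


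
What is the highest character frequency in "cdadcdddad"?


Input: cdadcdddad
Character counts:
  'a': 2
  'c': 2
  'd': 6
Maximum frequency: 6

6


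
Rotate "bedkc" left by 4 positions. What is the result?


Input: "bedkc", rotate left by 4
First 4 characters: "bedk"
Remaining characters: "c"
Concatenate remaining + first: "c" + "bedk" = "cbedk"

cbedk


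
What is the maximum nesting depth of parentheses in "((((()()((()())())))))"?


Input: "((((()()((()())())))))"
Tracking depth:
  Position 0 '(': depth becomes 1
  Position 1 '(': depth becomes 2
  Position 2 '(': depth becomes 3
  Position 3 '(': depth becomes 4
  Position 4 '(': depth becomes 5
  Position 5 ')': depth becomes 4
  Position 6 '(': depth becomes 5
  Position 7 ')': depth becomes 4
  Position 8 '(': depth becomes 5
  Position 9 '(': depth becomes 6
  Position 10 '(': depth becomes 7
  Position 11 ')': depth becomes 6
  Position 12 '(': depth becomes 7
  Position 13 ')': depth becomes 6
  Position 14 ')': depth becomes 5
  Position 15 '(': depth becomes 6
  Position 16 ')': depth becomes 5
  Position 17 ')': depth becomes 4
  Position 18 ')': depth becomes 3
  Position 19 ')': depth becomes 2
  Position 20 ')': depth becomes 1
  Position 21 ')': depth becomes 0
Maximum depth reached: 7

7


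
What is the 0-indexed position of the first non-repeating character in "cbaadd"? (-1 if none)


Input: cbaadd
Character frequencies:
  'a': 2
  'b': 1
  'c': 1
  'd': 2
Scanning left to right for freq == 1:
  Position 0 ('c'): unique! => answer = 0

0


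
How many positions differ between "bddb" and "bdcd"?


Comparing "bddb" and "bdcd" position by position:
  Position 0: 'b' vs 'b' => same
  Position 1: 'd' vs 'd' => same
  Position 2: 'd' vs 'c' => DIFFER
  Position 3: 'b' vs 'd' => DIFFER
Positions that differ: 2

2


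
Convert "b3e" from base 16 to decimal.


Input: "b3e" in base 16
Positional expansion:
  Digit 'b' (value 11) x 16^2 = 2816
  Digit '3' (value 3) x 16^1 = 48
  Digit 'e' (value 14) x 16^0 = 14
Sum = 2878

2878


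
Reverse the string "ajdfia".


Input: ajdfia
Reading characters right to left:
  Position 5: 'a'
  Position 4: 'i'
  Position 3: 'f'
  Position 2: 'd'
  Position 1: 'j'
  Position 0: 'a'
Reversed: aifdja

aifdja


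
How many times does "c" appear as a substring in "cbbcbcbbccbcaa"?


Searching for "c" in "cbbcbcbbccbcaa"
Scanning each position:
  Position 0: "c" => MATCH
  Position 1: "b" => no
  Position 2: "b" => no
  Position 3: "c" => MATCH
  Position 4: "b" => no
  Position 5: "c" => MATCH
  Position 6: "b" => no
  Position 7: "b" => no
  Position 8: "c" => MATCH
  Position 9: "c" => MATCH
  Position 10: "b" => no
  Position 11: "c" => MATCH
  Position 12: "a" => no
  Position 13: "a" => no
Total occurrences: 6

6


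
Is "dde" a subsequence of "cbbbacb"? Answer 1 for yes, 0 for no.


Check if "dde" is a subsequence of "cbbbacb"
Greedy scan:
  Position 0 ('c'): no match needed
  Position 1 ('b'): no match needed
  Position 2 ('b'): no match needed
  Position 3 ('b'): no match needed
  Position 4 ('a'): no match needed
  Position 5 ('c'): no match needed
  Position 6 ('b'): no match needed
Only matched 0/3 characters => not a subsequence

0


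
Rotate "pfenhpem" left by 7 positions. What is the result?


Input: "pfenhpem", rotate left by 7
First 7 characters: "pfenhpe"
Remaining characters: "m"
Concatenate remaining + first: "m" + "pfenhpe" = "mpfenhpe"

mpfenhpe


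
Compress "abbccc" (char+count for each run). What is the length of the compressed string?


Input: abbccc
Runs:
  'a' x 1 => "a1"
  'b' x 2 => "b2"
  'c' x 3 => "c3"
Compressed: "a1b2c3"
Compressed length: 6

6


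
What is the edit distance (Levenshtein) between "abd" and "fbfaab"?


Computing edit distance: "abd" -> "fbfaab"
DP table:
           f    b    f    a    a    b
      0    1    2    3    4    5    6
  a   1    1    2    3    3    4    5
  b   2    2    1    2    3    4    4
  d   3    3    2    2    3    4    5
Edit distance = dp[3][6] = 5

5


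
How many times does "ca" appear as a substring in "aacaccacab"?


Searching for "ca" in "aacaccacab"
Scanning each position:
  Position 0: "aa" => no
  Position 1: "ac" => no
  Position 2: "ca" => MATCH
  Position 3: "ac" => no
  Position 4: "cc" => no
  Position 5: "ca" => MATCH
  Position 6: "ac" => no
  Position 7: "ca" => MATCH
  Position 8: "ab" => no
Total occurrences: 3

3


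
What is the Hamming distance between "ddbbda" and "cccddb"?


Comparing "ddbbda" and "cccddb" position by position:
  Position 0: 'd' vs 'c' => differ
  Position 1: 'd' vs 'c' => differ
  Position 2: 'b' vs 'c' => differ
  Position 3: 'b' vs 'd' => differ
  Position 4: 'd' vs 'd' => same
  Position 5: 'a' vs 'b' => differ
Total differences (Hamming distance): 5

5


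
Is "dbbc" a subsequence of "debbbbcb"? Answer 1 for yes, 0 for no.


Check if "dbbc" is a subsequence of "debbbbcb"
Greedy scan:
  Position 0 ('d'): matches sub[0] = 'd'
  Position 1 ('e'): no match needed
  Position 2 ('b'): matches sub[1] = 'b'
  Position 3 ('b'): matches sub[2] = 'b'
  Position 4 ('b'): no match needed
  Position 5 ('b'): no match needed
  Position 6 ('c'): matches sub[3] = 'c'
  Position 7 ('b'): no match needed
All 4 characters matched => is a subsequence

1


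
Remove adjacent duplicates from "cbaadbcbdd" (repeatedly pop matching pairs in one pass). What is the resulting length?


Input: cbaadbcbdd
Stack-based adjacent duplicate removal:
  Read 'c': push. Stack: c
  Read 'b': push. Stack: cb
  Read 'a': push. Stack: cba
  Read 'a': matches stack top 'a' => pop. Stack: cb
  Read 'd': push. Stack: cbd
  Read 'b': push. Stack: cbdb
  Read 'c': push. Stack: cbdbc
  Read 'b': push. Stack: cbdbcb
  Read 'd': push. Stack: cbdbcbd
  Read 'd': matches stack top 'd' => pop. Stack: cbdbcb
Final stack: "cbdbcb" (length 6)

6


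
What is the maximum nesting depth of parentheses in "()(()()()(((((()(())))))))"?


Input: "()(()()()(((((()(())))))))"
Tracking depth:
  Position 0 '(': depth becomes 1
  Position 1 ')': depth becomes 0
  Position 2 '(': depth becomes 1
  Position 3 '(': depth becomes 2
  Position 4 ')': depth becomes 1
  Position 5 '(': depth becomes 2
  Position 6 ')': depth becomes 1
  Position 7 '(': depth becomes 2
  Position 8 ')': depth becomes 1
  Position 9 '(': depth becomes 2
  Position 10 '(': depth becomes 3
  Position 11 '(': depth becomes 4
  Position 12 '(': depth becomes 5
  Position 13 '(': depth becomes 6
  Position 14 '(': depth becomes 7
  Position 15 ')': depth becomes 6
  Position 16 '(': depth becomes 7
  Position 17 '(': depth becomes 8
  Position 18 ')': depth becomes 7
  Position 19 ')': depth becomes 6
  Position 20 ')': depth becomes 5
  Position 21 ')': depth becomes 4
  Position 22 ')': depth becomes 3
  Position 23 ')': depth becomes 2
  Position 24 ')': depth becomes 1
  Position 25 ')': depth becomes 0
Maximum depth reached: 8

8


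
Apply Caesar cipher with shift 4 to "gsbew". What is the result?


Caesar cipher: shift "gsbew" by 4
  'g' (pos 6) + 4 = pos 10 = 'k'
  's' (pos 18) + 4 = pos 22 = 'w'
  'b' (pos 1) + 4 = pos 5 = 'f'
  'e' (pos 4) + 4 = pos 8 = 'i'
  'w' (pos 22) + 4 = pos 0 = 'a'
Result: kwfia

kwfia


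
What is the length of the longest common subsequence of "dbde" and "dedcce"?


LCS of "dbde" and "dedcce"
DP table:
           d    e    d    c    c    e
      0    0    0    0    0    0    0
  d   0    1    1    1    1    1    1
  b   0    1    1    1    1    1    1
  d   0    1    1    2    2    2    2
  e   0    1    2    2    2    2    3
LCS length = dp[4][6] = 3

3


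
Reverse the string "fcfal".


Input: fcfal
Reading characters right to left:
  Position 4: 'l'
  Position 3: 'a'
  Position 2: 'f'
  Position 1: 'c'
  Position 0: 'f'
Reversed: lafcf

lafcf


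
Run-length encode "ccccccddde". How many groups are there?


Input: ccccccddde
Scanning for consecutive runs:
  Group 1: 'c' x 6 (positions 0-5)
  Group 2: 'd' x 3 (positions 6-8)
  Group 3: 'e' x 1 (positions 9-9)
Total groups: 3

3


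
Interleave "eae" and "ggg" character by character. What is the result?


Interleaving "eae" and "ggg":
  Position 0: 'e' from first, 'g' from second => "eg"
  Position 1: 'a' from first, 'g' from second => "ag"
  Position 2: 'e' from first, 'g' from second => "eg"
Result: egageg

egageg


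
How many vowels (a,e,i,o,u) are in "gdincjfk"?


Input: gdincjfk
Checking each character:
  'g' at position 0: consonant
  'd' at position 1: consonant
  'i' at position 2: vowel (running total: 1)
  'n' at position 3: consonant
  'c' at position 4: consonant
  'j' at position 5: consonant
  'f' at position 6: consonant
  'k' at position 7: consonant
Total vowels: 1

1


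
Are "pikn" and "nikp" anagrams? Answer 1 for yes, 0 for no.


Strings: "pikn", "nikp"
Sorted first:  iknp
Sorted second: iknp
Sorted forms match => anagrams

1


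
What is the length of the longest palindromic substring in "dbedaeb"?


Input: "dbedaeb"
Checking substrings for palindromes:
  No multi-char palindromic substrings found
Longest palindromic substring: "d" with length 1

1


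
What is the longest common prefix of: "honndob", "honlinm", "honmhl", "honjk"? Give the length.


Words: honndob, honlinm, honmhl, honjk
  Position 0: all 'h' => match
  Position 1: all 'o' => match
  Position 2: all 'n' => match
  Position 3: ('n', 'l', 'm', 'j') => mismatch, stop
LCP = "hon" (length 3)

3


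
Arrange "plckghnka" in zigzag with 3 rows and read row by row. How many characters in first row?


Zigzag "plckghnka" into 3 rows:
Placing characters:
  'p' => row 0
  'l' => row 1
  'c' => row 2
  'k' => row 1
  'g' => row 0
  'h' => row 1
  'n' => row 2
  'k' => row 1
  'a' => row 0
Rows:
  Row 0: "pga"
  Row 1: "lkhk"
  Row 2: "cn"
First row length: 3

3


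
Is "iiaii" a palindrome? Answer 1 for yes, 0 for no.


Input: iiaii
Reversed: iiaii
  Compare pos 0 ('i') with pos 4 ('i'): match
  Compare pos 1 ('i') with pos 3 ('i'): match
Result: palindrome

1


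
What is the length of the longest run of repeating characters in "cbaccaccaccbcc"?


Input: "cbaccaccaccbcc"
Scanning for longest run:
  Position 1 ('b'): new char, reset run to 1
  Position 2 ('a'): new char, reset run to 1
  Position 3 ('c'): new char, reset run to 1
  Position 4 ('c'): continues run of 'c', length=2
  Position 5 ('a'): new char, reset run to 1
  Position 6 ('c'): new char, reset run to 1
  Position 7 ('c'): continues run of 'c', length=2
  Position 8 ('a'): new char, reset run to 1
  Position 9 ('c'): new char, reset run to 1
  Position 10 ('c'): continues run of 'c', length=2
  Position 11 ('b'): new char, reset run to 1
  Position 12 ('c'): new char, reset run to 1
  Position 13 ('c'): continues run of 'c', length=2
Longest run: 'c' with length 2

2


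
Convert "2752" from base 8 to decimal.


Input: "2752" in base 8
Positional expansion:
  Digit '2' (value 2) x 8^3 = 1024
  Digit '7' (value 7) x 8^2 = 448
  Digit '5' (value 5) x 8^1 = 40
  Digit '2' (value 2) x 8^0 = 2
Sum = 1514

1514


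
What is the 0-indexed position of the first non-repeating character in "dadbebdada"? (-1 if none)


Input: dadbebdada
Character frequencies:
  'a': 3
  'b': 2
  'd': 4
  'e': 1
Scanning left to right for freq == 1:
  Position 0 ('d'): freq=4, skip
  Position 1 ('a'): freq=3, skip
  Position 2 ('d'): freq=4, skip
  Position 3 ('b'): freq=2, skip
  Position 4 ('e'): unique! => answer = 4

4


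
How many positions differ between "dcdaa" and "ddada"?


Comparing "dcdaa" and "ddada" position by position:
  Position 0: 'd' vs 'd' => same
  Position 1: 'c' vs 'd' => DIFFER
  Position 2: 'd' vs 'a' => DIFFER
  Position 3: 'a' vs 'd' => DIFFER
  Position 4: 'a' vs 'a' => same
Positions that differ: 3

3


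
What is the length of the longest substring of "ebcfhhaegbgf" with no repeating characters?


Input: "ebcfhhaegbgf"
Sliding window (track last position of each char):
  Position 0 ('e'): window [0,0] length 1 -- new best
  Position 1 ('b'): window [0,1] length 2 -- new best
  Position 2 ('c'): window [0,2] length 3 -- new best
  Position 3 ('f'): window [0,3] length 4 -- new best
  Position 4 ('h'): window [0,4] length 5 -- new best
  Position 5 ('h'): repeat (last at 4), move window start to 5
  Position 5 ('h'): window [5,5] length 1
  Position 6 ('a'): window [5,6] length 2
  Position 7 ('e'): window [5,7] length 3
  Position 8 ('g'): window [5,8] length 4
  Position 9 ('b'): window [5,9] length 5
  Position 10 ('g'): repeat (last at 8), move window start to 9
  Position 10 ('g'): window [9,10] length 2
  Position 11 ('f'): window [9,11] length 3
Longest substring with no repeats: "ebcfh" with length 5

5


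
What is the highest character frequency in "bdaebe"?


Input: bdaebe
Character counts:
  'a': 1
  'b': 2
  'd': 1
  'e': 2
Maximum frequency: 2

2


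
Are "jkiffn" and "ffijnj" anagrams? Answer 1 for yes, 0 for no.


Strings: "jkiffn", "ffijnj"
Sorted first:  ffijkn
Sorted second: ffijjn
Differ at position 4: 'k' vs 'j' => not anagrams

0


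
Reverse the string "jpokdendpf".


Input: jpokdendpf
Reading characters right to left:
  Position 9: 'f'
  Position 8: 'p'
  Position 7: 'd'
  Position 6: 'n'
  Position 5: 'e'
  Position 4: 'd'
  Position 3: 'k'
  Position 2: 'o'
  Position 1: 'p'
  Position 0: 'j'
Reversed: fpdnedkopj

fpdnedkopj


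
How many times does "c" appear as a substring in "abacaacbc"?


Searching for "c" in "abacaacbc"
Scanning each position:
  Position 0: "a" => no
  Position 1: "b" => no
  Position 2: "a" => no
  Position 3: "c" => MATCH
  Position 4: "a" => no
  Position 5: "a" => no
  Position 6: "c" => MATCH
  Position 7: "b" => no
  Position 8: "c" => MATCH
Total occurrences: 3

3


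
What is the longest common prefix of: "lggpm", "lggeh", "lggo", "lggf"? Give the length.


Words: lggpm, lggeh, lggo, lggf
  Position 0: all 'l' => match
  Position 1: all 'g' => match
  Position 2: all 'g' => match
  Position 3: ('p', 'e', 'o', 'f') => mismatch, stop
LCP = "lgg" (length 3)

3


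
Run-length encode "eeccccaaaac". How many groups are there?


Input: eeccccaaaac
Scanning for consecutive runs:
  Group 1: 'e' x 2 (positions 0-1)
  Group 2: 'c' x 4 (positions 2-5)
  Group 3: 'a' x 4 (positions 6-9)
  Group 4: 'c' x 1 (positions 10-10)
Total groups: 4

4


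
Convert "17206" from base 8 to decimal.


Input: "17206" in base 8
Positional expansion:
  Digit '1' (value 1) x 8^4 = 4096
  Digit '7' (value 7) x 8^3 = 3584
  Digit '2' (value 2) x 8^2 = 128
  Digit '0' (value 0) x 8^1 = 0
  Digit '6' (value 6) x 8^0 = 6
Sum = 7814

7814


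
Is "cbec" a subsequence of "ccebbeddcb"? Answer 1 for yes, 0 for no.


Check if "cbec" is a subsequence of "ccebbeddcb"
Greedy scan:
  Position 0 ('c'): matches sub[0] = 'c'
  Position 1 ('c'): no match needed
  Position 2 ('e'): no match needed
  Position 3 ('b'): matches sub[1] = 'b'
  Position 4 ('b'): no match needed
  Position 5 ('e'): matches sub[2] = 'e'
  Position 6 ('d'): no match needed
  Position 7 ('d'): no match needed
  Position 8 ('c'): matches sub[3] = 'c'
  Position 9 ('b'): no match needed
All 4 characters matched => is a subsequence

1


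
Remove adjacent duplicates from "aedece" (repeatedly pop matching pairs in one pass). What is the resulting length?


Input: aedece
Stack-based adjacent duplicate removal:
  Read 'a': push. Stack: a
  Read 'e': push. Stack: ae
  Read 'd': push. Stack: aed
  Read 'e': push. Stack: aede
  Read 'c': push. Stack: aedec
  Read 'e': push. Stack: aedece
Final stack: "aedece" (length 6)

6


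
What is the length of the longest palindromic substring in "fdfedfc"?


Input: "fdfedfc"
Checking substrings for palindromes:
  [0:3] "fdf" (len 3) => palindrome
Longest palindromic substring: "fdf" with length 3

3


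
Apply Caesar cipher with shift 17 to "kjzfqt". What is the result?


Caesar cipher: shift "kjzfqt" by 17
  'k' (pos 10) + 17 = pos 1 = 'b'
  'j' (pos 9) + 17 = pos 0 = 'a'
  'z' (pos 25) + 17 = pos 16 = 'q'
  'f' (pos 5) + 17 = pos 22 = 'w'
  'q' (pos 16) + 17 = pos 7 = 'h'
  't' (pos 19) + 17 = pos 10 = 'k'
Result: baqwhk

baqwhk


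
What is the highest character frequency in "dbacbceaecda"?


Input: dbacbceaecda
Character counts:
  'a': 3
  'b': 2
  'c': 3
  'd': 2
  'e': 2
Maximum frequency: 3

3


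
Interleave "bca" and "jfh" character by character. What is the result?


Interleaving "bca" and "jfh":
  Position 0: 'b' from first, 'j' from second => "bj"
  Position 1: 'c' from first, 'f' from second => "cf"
  Position 2: 'a' from first, 'h' from second => "ah"
Result: bjcfah

bjcfah
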